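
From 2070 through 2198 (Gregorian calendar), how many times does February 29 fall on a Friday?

Leap years in 2070–2198: 31 of them.
Feb 29 weekday advances by 5 (mod 7) from one leap year to the next four years later (or differs when a century non-leap intervenes).
Leap-day weekdays: 2072:Mon 2076:Sat 2080:Thu 2084:Tue 2088:Sun 2092:Fri✓ 2096:Wed 2104:Fri✓ 2108:Wed 2112:Mon 2116:Sat 2120:Thu 2124:Tue …(5 more)… 2148:Thu 2152:Tue 2156:Sun 2160:Fri✓ 2164:Wed 2168:Mon 2172:Sat 2176:Thu 2180:Tue 2184:Sun 2188:Fri✓ 2192:Wed 2196:Mon
Friday: 2092, 2104, 2132, 2160, 2188 → 5.

5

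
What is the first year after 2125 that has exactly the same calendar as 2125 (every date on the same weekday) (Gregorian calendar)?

2131

Two years share a calendar iff Jan 1 falls on the same weekday and both are leap or both are common. 2125: Jan 1 is Monday, common year.
2126: Jan 1 Tuesday, common
2127: Jan 1 Wednesday, common
2128: Jan 1 Thursday, leap
2129: Jan 1 Saturday, common
2130: Jan 1 Sunday, common
2131: Jan 1 Monday, common
2131 matches on both conditions.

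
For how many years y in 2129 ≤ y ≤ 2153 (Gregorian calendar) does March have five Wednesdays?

11

March has 31 days; it has five Wednesdays when Wednesday falls among the first (month-length − 28) days — i.e. when March 1 is one of Wednesday/Tuesday/Monday.
March 1 by year: 2129:Tue✓ 2130:Wed✓ 2131:Thu 2132:Sat 2133:Sun 2134:Mon✓ 2135:Tue✓ 2136:Thu 2137:Fri 2138:Sat 2139:Sun 2140:Tue✓ 2141:Wed✓ 2142:Thu 2143:Fri 2144:Sun 2145:Mon✓ 2146:Tue✓ 2147:Wed✓ 2148:Fri 2149:Sat 2150:Sun 2151:Mon✓ 2152:Wed✓ 2153:Thu
Years with five Wednesdays: 2129, 2130, 2134, 2135, 2140, 2141, 2145, 2146, 2147, 2151, 2152 → 11.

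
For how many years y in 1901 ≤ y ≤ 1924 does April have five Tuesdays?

April has 30 days; it has five Tuesdays when Tuesday falls among the first (month-length − 28) days — i.e. when April 1 is one of Tuesday/Monday.
April 1 by year: 1901:Mon✓ 1902:Tue✓ 1903:Wed 1904:Fri 1905:Sat 1906:Sun 1907:Mon✓ 1908:Wed 1909:Thu 1910:Fri 1911:Sat 1912:Mon✓ 1913:Tue✓ 1914:Wed 1915:Thu 1916:Sat 1917:Sun 1918:Mon✓ 1919:Tue✓ 1920:Thu 1921:Fri 1922:Sat 1923:Sun 1924:Tue✓
Years with five Tuesdays: 1901, 1902, 1907, 1912, 1913, 1918, 1919, 1924 → 8.

8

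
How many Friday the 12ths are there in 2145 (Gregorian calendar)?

3

Check the 12th of each month of 2145: Jan 12: Tue, Feb 12: Fri, Mar 12: Fri, Apr 12: Mon, May 12: Wed, Jun 12: Sat, Jul 12: Mon, Aug 12: Thu, Sep 12: Sun, Oct 12: Tue, Nov 12: Fri, Dec 12: Sun.
Friday occurs in February, March, November — 3 months.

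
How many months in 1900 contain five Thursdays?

4

A month of length L has five Thursdays iff its first Thursday is on day ≤ L−28 (so day 1–3 in a 31-day month, 1–2 in a 30-day month, day 1 in a leap February).
Checking each month of 1900: Jan starts Mon (31d); Feb starts Thu (28d); Mar starts Thu (31d) ✓; Apr starts Sun (30d); May starts Tue (31d) ✓; Jun starts Fri (30d); Jul starts Sun (31d); Aug starts Wed (31d) ✓; Sep starts Sat (30d); Oct starts Mon (31d); Nov starts Thu (30d) ✓; Dec starts Sat (31d).
Five-Thursday months: March, May, August, November → 4.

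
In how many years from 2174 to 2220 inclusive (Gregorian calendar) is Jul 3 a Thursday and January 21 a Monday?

1

Check each year's weekday for Jul 3 and January 21:
  2174: Sun/Fri  2175: Mon/Sat  2176: Wed/Sun  2177: Thu/Tue  2178: Fri/Wed  2179: Sat/Thu  2180: Mon/Fri  2181: Tue/Sun  2182: Wed/Mon  2183: Thu/Tue  2184: Sat/Wed  2185: Sun/Fri  2186: Mon/Sat  2187: Tue/Sun  …(19 more)…  2207: Fri/Wed  2208: Sun/Thu  2209: Mon/Sat  2210: Tue/Sun  2211: Wed/Mon  2212: Fri/Tue  2213: Sat/Thu  2214: Sun/Fri  2215: Mon/Sat  2216: Wed/Sun  2217: Thu/Tue  2218: Fri/Wed  2219: Sat/Thu  2220: Mon/Fri
Both conditions hold in: 2188 — 1.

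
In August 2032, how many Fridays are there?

4

August 2032 has 31 days and begins on Sunday.
The first Friday is August 6.
Fridays fall on 6, 13, 20, 27 — that's 4.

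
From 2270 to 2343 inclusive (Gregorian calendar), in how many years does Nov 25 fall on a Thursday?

Track Nov 25's weekday year by year (advancing +1, or +2 across a Feb 29):
  2270: Fri  2271: Sat (+1)  2272: Mon (+2)  2273: Tue (+1)  2274: Wed (+1)
  2275: Thu (+1) ✓  2276: Sat (+2)  2277: Sun (+1)  2278: Mon (+1)  2279: Tue (+1)
  2280: Thu (+2) ✓  2281: Fri (+1)  2282: Sat (+1)  2283: Sun (+1)  … (46 more years) …
  2330: Tue (+1)  2331: Wed (+1)  2332: Fri (+2)  2333: Sat (+1)  2334: Sun (+1)
  2335: Mon (+1)  2336: Wed (+2)  2337: Thu (+1) ✓  2338: Fri (+1)  2339: Sat (+1)
  2340: Mon (+2)  2341: Tue (+1)  2342: Wed (+1)  2343: Thu (+1) ✓
Thursday years: 2275, 2280, 2286, 2297, 2309, 2315, 2320, 2326, 2337, 2343 — 10 in total.

10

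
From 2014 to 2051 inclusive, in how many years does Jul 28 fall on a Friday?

6

Track Jul 28's weekday year by year (advancing +1, or +2 across a Feb 29):
  2014: Mon  2015: Tue (+1)  2016: Thu (+2)  2017: Fri (+1) ✓  2018: Sat (+1)
  2019: Sun (+1)  2020: Tue (+2)  2021: Wed (+1)  2022: Thu (+1)  2023: Fri (+1) ✓
  2024: Sun (+2)  2025: Mon (+1)  2026: Tue (+1)  2027: Wed (+1)  … (10 more years) …
  2038: Wed (+1)  2039: Thu (+1)  2040: Sat (+2)  2041: Sun (+1)  2042: Mon (+1)
  2043: Tue (+1)  2044: Thu (+2)  2045: Fri (+1) ✓  2046: Sat (+1)  2047: Sun (+1)
  2048: Tue (+2)  2049: Wed (+1)  2050: Thu (+1)  2051: Fri (+1) ✓
Friday years: 2017, 2023, 2028, 2034, 2045, 2051 — 6 in total.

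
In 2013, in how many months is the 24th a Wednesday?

2

Check the 24th of each month of 2013: Jan 24: Thu, Feb 24: Sun, Mar 24: Sun, Apr 24: Wed, May 24: Fri, Jun 24: Mon, Jul 24: Wed, Aug 24: Sat, Sep 24: Tue, Oct 24: Thu, Nov 24: Sun, Dec 24: Tue.
Wednesday occurs in April, July — 2 months.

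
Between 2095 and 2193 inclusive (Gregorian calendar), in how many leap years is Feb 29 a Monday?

Leap years in 2095–2193: 24 of them.
Feb 29 weekday advances by 5 (mod 7) from one leap year to the next four years later (or differs when a century non-leap intervenes).
Leap-day weekdays: 2096:Wed 2104:Fri 2108:Wed 2112:Mon✓ 2116:Sat 2120:Thu 2124:Tue 2128:Sun 2132:Fri 2136:Wed 2140:Mon✓ 2144:Sat 2148:Thu 2152:Tue 2156:Sun 2160:Fri 2164:Wed 2168:Mon✓ 2172:Sat 2176:Thu 2180:Tue 2184:Sun 2188:Fri 2192:Wed
Monday: 2112, 2140, 2168 → 3.

3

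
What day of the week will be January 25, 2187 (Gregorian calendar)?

Thursday

January 1, 2187 is a Monday.
January 25 is day 25 of the year, i.e. 24 days after Jan 1.
24 mod 7 = 3, so advance 3 weekdays from Monday: Thursday.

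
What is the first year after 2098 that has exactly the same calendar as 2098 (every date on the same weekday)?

2110

Two years share a calendar iff Jan 1 falls on the same weekday and both are leap or both are common. 2098: Jan 1 is Wednesday, common year.
2099: Jan 1 Thursday, common
2100: Jan 1 Friday, common
2101: Jan 1 Saturday, common
2102: Jan 1 Sunday, common
2103: Jan 1 Monday, common
2104: Jan 1 Tuesday, leap
2105: Jan 1 Thursday, common
2106: Jan 1 Friday, common
2107: Jan 1 Saturday, common
2108: Jan 1 Sunday, leap
2109: Jan 1 Tuesday, common
2110: Jan 1 Wednesday, common
2110 matches on both conditions.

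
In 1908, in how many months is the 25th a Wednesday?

2

Check the 25th of each month of 1908: Jan 25: Sat, Feb 25: Tue, Mar 25: Wed, Apr 25: Sat, May 25: Mon, Jun 25: Thu, Jul 25: Sat, Aug 25: Tue, Sep 25: Fri, Oct 25: Sun, Nov 25: Wed, Dec 25: Fri.
Wednesday occurs in March, November — 2 months.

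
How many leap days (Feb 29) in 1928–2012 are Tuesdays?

3

Leap years in 1928–2012: 22 of them.
Feb 29 weekday advances by 5 (mod 7) from one leap year to the next four years later (or differs when a century non-leap intervenes).
Leap-day weekdays: 1928:Wed 1932:Mon 1936:Sat 1940:Thu 1944:Tue✓ 1948:Sun 1952:Fri 1956:Wed 1960:Mon 1964:Sat 1968:Thu 1972:Tue✓ 1976:Sun 1980:Fri 1984:Wed 1988:Mon 1992:Sat 1996:Thu 2000:Tue✓ 2004:Sun 2008:Fri 2012:Wed
Tuesday: 1944, 1972, 2000 → 3.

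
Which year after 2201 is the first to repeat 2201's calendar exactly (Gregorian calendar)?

Two years share a calendar iff Jan 1 falls on the same weekday and both are leap or both are common. 2201: Jan 1 is Thursday, common year.
2202: Jan 1 Friday, common
2203: Jan 1 Saturday, common
2204: Jan 1 Sunday, leap
2205: Jan 1 Tuesday, common
2206: Jan 1 Wednesday, common
2207: Jan 1 Thursday, common
2207 matches on both conditions.

2207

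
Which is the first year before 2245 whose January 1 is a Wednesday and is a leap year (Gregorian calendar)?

Jan 1 advances by 2 weekdays after a leap year and by 1 after a common year.
2245: Jan 1 is Wednesday.
2244: Monday (leap)
2243: Sunday
2242: Saturday
2241: Friday
2240: Wednesday (leap)
2240 begins on a Wednesday and is a leap year.

2240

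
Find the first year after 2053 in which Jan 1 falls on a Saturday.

Jan 1 advances by 2 weekdays after a leap year and by 1 after a common year.
2053: Jan 1 is Wednesday.
2054: Thursday
2055: Friday
2056: Saturday (leap)
2056 begins on a Saturday

2056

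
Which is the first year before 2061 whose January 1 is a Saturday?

2056

Jan 1 advances by 2 weekdays after a leap year and by 1 after a common year.
2061: Jan 1 is Saturday.
2060: Thursday (leap)
2059: Wednesday
2058: Tuesday
2057: Monday
2056: Saturday (leap)
2056 begins on a Saturday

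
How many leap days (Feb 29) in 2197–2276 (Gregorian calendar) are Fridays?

2

Leap years in 2197–2276: 19 of them.
Feb 29 weekday advances by 5 (mod 7) from one leap year to the next four years later (or differs when a century non-leap intervenes).
Leap-day weekdays: 2204:Wed 2208:Mon 2212:Sat 2216:Thu 2220:Tue 2224:Sun 2228:Fri✓ 2232:Wed 2236:Mon 2240:Sat 2244:Thu 2248:Tue 2252:Sun 2256:Fri✓ 2260:Wed 2264:Mon 2268:Sat 2272:Thu 2276:Tue
Friday: 2228, 2256 → 2.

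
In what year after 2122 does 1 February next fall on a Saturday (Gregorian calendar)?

2127

From one year to the next, a fixed date's weekday advances by 1, or by 2 when a Feb 29 lies between the two dates.
2122: February 1 is Sunday.
2123: Monday (+1)
2124: Tuesday (+1)
2125: Thursday (+2)
2126: Friday (+1)
2127: Saturday (+1)
1 February falls on a Saturday in 2127.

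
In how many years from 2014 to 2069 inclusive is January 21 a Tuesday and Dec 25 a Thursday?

Check each year's weekday for January 21 and Dec 25:
  2014: Tue/Thu ✓  2015: Wed/Fri  2016: Thu/Sun  2017: Sat/Mon  2018: Sun/Tue  2019: Mon/Wed  2020: Tue/Fri  2021: Thu/Sat  2022: Fri/Sun  2023: Sat/Mon  2024: Sun/Wed  2025: Tue/Thu ✓  2026: Wed/Fri  2027: Thu/Sat  …(28 more)…  2056: Fri/Mon  2057: Sun/Tue  2058: Mon/Wed  2059: Tue/Thu ✓  2060: Wed/Sat  2061: Fri/Sun  2062: Sat/Mon  2063: Sun/Tue  2064: Mon/Thu  2065: Wed/Fri  2066: Thu/Sat  2067: Fri/Sun  2068: Sat/Tue  2069: Mon/Wed
Both conditions hold in: 2014, 2025, 2031, 2042, 2053, 2059 — 6.

6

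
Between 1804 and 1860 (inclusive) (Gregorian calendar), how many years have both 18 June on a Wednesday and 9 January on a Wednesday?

Check each year's weekday for 18 June and 9 January:
  1804: Mon/Mon  1805: Tue/Wed  1806: Wed/Thu  1807: Thu/Fri  1808: Sat/Sat  1809: Sun/Mon  1810: Mon/Tue  1811: Tue/Wed  1812: Thu/Thu  1813: Fri/Sat  1814: Sat/Sun  1815: Sun/Mon  1816: Tue/Tue  1817: Wed/Thu  …(29 more)…  1847: Fri/Sat  1848: Sun/Sun  1849: Mon/Tue  1850: Tue/Wed  1851: Wed/Thu  1852: Fri/Fri  1853: Sat/Sun  1854: Sun/Mon  1855: Mon/Tue  1856: Wed/Wed ✓  1857: Thu/Fri  1858: Fri/Sat  1859: Sat/Sun  1860: Mon/Mon
Both conditions hold in: 1828, 1856 — 2.

2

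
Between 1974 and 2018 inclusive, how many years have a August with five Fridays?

20

August has 31 days; it has five Fridays when Friday falls among the first (month-length − 28) days — i.e. when August 1 is one of Friday/Thursday/Wednesday.
August 1 by year: 1974:Thu✓ 1975:Fri✓ 1976:Sun 1977:Mon 1978:Tue 1979:Wed✓ 1980:Fri✓ 1981:Sat 1982:Sun 1983:Mon 1984:Wed✓ 1985:Thu✓ 1986:Fri✓ 1987:Sat 1988:Mon …(15 more)… 2004:Sun 2005:Mon 2006:Tue 2007:Wed✓ 2008:Fri✓ 2009:Sat 2010:Sun 2011:Mon 2012:Wed✓ 2013:Thu✓ 2014:Fri✓ 2015:Sat 2016:Mon 2017:Tue 2018:Wed✓
Years with five Fridays: 1974, 1975, 1979, 1980, 1984, 1985, 1986, 1990, 1991, 1996, 1997, 2001, 2002, 2003, 2007, 2008, 2012, 2013, 2014, 2018 → 20.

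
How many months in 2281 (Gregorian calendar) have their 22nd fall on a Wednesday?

Check the 22nd of each month of 2281: Jan 22: Sat, Feb 22: Tue, Mar 22: Tue, Apr 22: Fri, May 22: Sun, Jun 22: Wed, Jul 22: Fri, Aug 22: Mon, Sep 22: Thu, Oct 22: Sat, Nov 22: Tue, Dec 22: Thu.
Wednesday occurs in June — 1 month.

1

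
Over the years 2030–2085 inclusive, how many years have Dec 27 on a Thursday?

Track Dec 27's weekday year by year (advancing +1, or +2 across a Feb 29):
  2030: Fri  2031: Sat (+1)  2032: Mon (+2)  2033: Tue (+1)  2034: Wed (+1)
  2035: Thu (+1) ✓  2036: Sat (+2)  2037: Sun (+1)  2038: Mon (+1)  2039: Tue (+1)
  2040: Thu (+2) ✓  2041: Fri (+1)  2042: Sat (+1)  2043: Sun (+1)  … (28 more years) …
  2072: Tue (+2)  2073: Wed (+1)  2074: Thu (+1) ✓  2075: Fri (+1)  2076: Sun (+2)
  2077: Mon (+1)  2078: Tue (+1)  2079: Wed (+1)  2080: Fri (+2)  2081: Sat (+1)
  2082: Sun (+1)  2083: Mon (+1)  2084: Wed (+2)  2085: Thu (+1) ✓
Thursday years: 2035, 2040, 2046, 2057, 2063, 2068, 2074, 2085 — 8 in total.

8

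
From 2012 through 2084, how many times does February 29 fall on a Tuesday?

3

Leap years in 2012–2084: 19 of them.
Feb 29 weekday advances by 5 (mod 7) from one leap year to the next four years later (or differs when a century non-leap intervenes).
Leap-day weekdays: 2012:Wed 2016:Mon 2020:Sat 2024:Thu 2028:Tue✓ 2032:Sun 2036:Fri 2040:Wed 2044:Mon 2048:Sat 2052:Thu 2056:Tue✓ 2060:Sun 2064:Fri 2068:Wed 2072:Mon 2076:Sat 2080:Thu 2084:Tue✓
Tuesday: 2028, 2056, 2084 → 3.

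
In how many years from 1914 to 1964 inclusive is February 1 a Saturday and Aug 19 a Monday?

0

Check each year's weekday for February 1 and Aug 19:
  1914: Sun/Wed  1915: Mon/Thu  1916: Tue/Sat  1917: Thu/Sun  1918: Fri/Mon  1919: Sat/Tue  1920: Sun/Thu  1921: Tue/Fri  1922: Wed/Sat  1923: Thu/Sun  1924: Fri/Tue  1925: Sun/Wed  1926: Mon/Thu  1927: Tue/Fri  …(23 more)…  1951: Thu/Sun  1952: Fri/Tue  1953: Sun/Wed  1954: Mon/Thu  1955: Tue/Fri  1956: Wed/Sun  1957: Fri/Mon  1958: Sat/Tue  1959: Sun/Wed  1960: Mon/Fri  1961: Wed/Sat  1962: Thu/Sun  1963: Fri/Mon  1964: Sat/Wed
Both conditions hold in: no year — 0.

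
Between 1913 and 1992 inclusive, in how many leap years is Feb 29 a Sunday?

3

Leap years in 1913–1992: 20 of them.
Feb 29 weekday advances by 5 (mod 7) from one leap year to the next four years later (or differs when a century non-leap intervenes).
Leap-day weekdays: 1916:Tue 1920:Sun✓ 1924:Fri 1928:Wed 1932:Mon 1936:Sat 1940:Thu 1944:Tue 1948:Sun✓ 1952:Fri 1956:Wed 1960:Mon 1964:Sat 1968:Thu 1972:Tue 1976:Sun✓ 1980:Fri 1984:Wed 1988:Mon 1992:Sat
Sunday: 1920, 1948, 1976 → 3.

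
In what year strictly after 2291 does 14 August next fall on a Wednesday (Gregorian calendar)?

2295

From one year to the next, a fixed date's weekday advances by 1, or by 2 when a Feb 29 lies between the two dates.
2291: August 14 is Friday.
2292: Sunday (+2)
2293: Monday (+1)
2294: Tuesday (+1)
2295: Wednesday (+1)
14 August falls on a Wednesday in 2295.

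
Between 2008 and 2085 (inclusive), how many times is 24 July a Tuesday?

Track 24 July's weekday year by year (advancing +1, or +2 across a Feb 29):
  2008: Thu  2009: Fri (+1)  2010: Sat (+1)  2011: Sun (+1)  2012: Tue (+2) ✓
  2013: Wed (+1)  2014: Thu (+1)  2015: Fri (+1)  2016: Sun (+2)  2017: Mon (+1)
  2018: Tue (+1) ✓  2019: Wed (+1)  2020: Fri (+2)  2021: Sat (+1)  … (50 more years) …
  2072: Sun (+2)  2073: Mon (+1)  2074: Tue (+1) ✓  2075: Wed (+1)  2076: Fri (+2)
  2077: Sat (+1)  2078: Sun (+1)  2079: Mon (+1)  2080: Wed (+2)  2081: Thu (+1)
  2082: Fri (+1)  2083: Sat (+1)  2084: Mon (+2)  2085: Tue (+1) ✓
Tuesday years: 2012, 2018, 2029, 2035, 2040, 2046, 2057, 2063, 2068, 2074, 2085 — 11 in total.

11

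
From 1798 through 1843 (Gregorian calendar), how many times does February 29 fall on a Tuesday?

1

Leap years in 1798–1843: 10 of them.
Feb 29 weekday advances by 5 (mod 7) from one leap year to the next four years later (or differs when a century non-leap intervenes).
Leap-day weekdays: 1804:Wed 1808:Mon 1812:Sat 1816:Thu 1820:Tue✓ 1824:Sun 1828:Fri 1832:Wed 1836:Mon 1840:Sat
Tuesday: 1820 → 1.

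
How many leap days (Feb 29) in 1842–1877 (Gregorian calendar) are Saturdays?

1

Leap years in 1842–1877: 9 of them.
Feb 29 weekday advances by 5 (mod 7) from one leap year to the next four years later (or differs when a century non-leap intervenes).
Leap-day weekdays: 1844:Thu 1848:Tue 1852:Sun 1856:Fri 1860:Wed 1864:Mon 1868:Sat✓ 1872:Thu 1876:Tue
Saturday: 1868 → 1.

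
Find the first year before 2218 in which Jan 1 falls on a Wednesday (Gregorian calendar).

2217

Jan 1 advances by 2 weekdays after a leap year and by 1 after a common year.
2218: Jan 1 is Thursday.
2217: Wednesday
2217 begins on a Wednesday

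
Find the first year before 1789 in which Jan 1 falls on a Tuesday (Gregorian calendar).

Jan 1 advances by 2 weekdays after a leap year and by 1 after a common year.
1789: Jan 1 is Thursday.
1788: Tuesday (leap)
1788 begins on a Tuesday

1788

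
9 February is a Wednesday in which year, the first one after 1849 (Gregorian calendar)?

1853

From one year to the next, a fixed date's weekday advances by 1, or by 2 when a Feb 29 lies between the two dates.
1849: February 9 is Friday.
1850: Saturday (+1)
1851: Sunday (+1)
1852: Monday (+1)
1853: Wednesday (+2)
9 February falls on a Wednesday in 1853.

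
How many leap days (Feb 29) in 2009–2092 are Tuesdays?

Leap years in 2009–2092: 21 of them.
Feb 29 weekday advances by 5 (mod 7) from one leap year to the next four years later (or differs when a century non-leap intervenes).
Leap-day weekdays: 2012:Wed 2016:Mon 2020:Sat 2024:Thu 2028:Tue✓ 2032:Sun 2036:Fri 2040:Wed 2044:Mon 2048:Sat 2052:Thu 2056:Tue✓ 2060:Sun 2064:Fri 2068:Wed 2072:Mon 2076:Sat 2080:Thu 2084:Tue✓ 2088:Sun 2092:Fri
Tuesday: 2028, 2056, 2084 → 3.

3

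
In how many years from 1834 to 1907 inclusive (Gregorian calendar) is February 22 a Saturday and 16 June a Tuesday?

3

Check each year's weekday for February 22 and 16 June:
  1834: Sat/Mon  1835: Sun/Tue  1836: Mon/Thu  1837: Wed/Fri  1838: Thu/Sat  1839: Fri/Sun  1840: Sat/Tue ✓  1841: Mon/Wed  1842: Tue/Thu  1843: Wed/Fri  1844: Thu/Sun  1845: Sat/Mon  1846: Sun/Tue  1847: Mon/Wed  …(46 more)…  1894: Thu/Sat  1895: Fri/Sun  1896: Sat/Tue ✓  1897: Mon/Wed  1898: Tue/Thu  1899: Wed/Fri  1900: Thu/Sat  1901: Fri/Sun  1902: Sat/Mon  1903: Sun/Tue  1904: Mon/Thu  1905: Wed/Fri  1906: Thu/Sat  1907: Fri/Sun
Both conditions hold in: 1840, 1868, 1896 — 3.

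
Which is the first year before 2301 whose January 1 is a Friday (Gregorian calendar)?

2297

Jan 1 advances by 2 weekdays after a leap year and by 1 after a common year.
2301: Jan 1 is Tuesday.
2300: Monday
2299: Sunday
2298: Saturday
2297: Friday
2297 begins on a Friday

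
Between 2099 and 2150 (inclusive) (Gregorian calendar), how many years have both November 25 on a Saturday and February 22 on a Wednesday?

Check each year's weekday for November 25 and February 22:
  2099: Wed/Sun  2100: Thu/Mon  2101: Fri/Tue  2102: Sat/Wed ✓  2103: Sun/Thu  2104: Tue/Fri  2105: Wed/Sun  2106: Thu/Mon  2107: Fri/Tue  2108: Sun/Wed  2109: Mon/Fri  2110: Tue/Sat  2111: Wed/Sun  2112: Fri/Mon  …(24 more)…  2137: Mon/Fri  2138: Tue/Sat  2139: Wed/Sun  2140: Fri/Mon  2141: Sat/Wed ✓  2142: Sun/Thu  2143: Mon/Fri  2144: Wed/Sat  2145: Thu/Mon  2146: Fri/Tue  2147: Sat/Wed ✓  2148: Mon/Thu  2149: Tue/Sat  2150: Wed/Sun
Both conditions hold in: 2102, 2113, 2119, 2130, 2141, 2147 — 6.

6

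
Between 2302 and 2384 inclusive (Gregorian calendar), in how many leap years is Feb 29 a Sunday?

Leap years in 2302–2384: 21 of them.
Feb 29 weekday advances by 5 (mod 7) from one leap year to the next four years later (or differs when a century non-leap intervenes).
Leap-day weekdays: 2304:Mon 2308:Sat 2312:Thu 2316:Tue 2320:Sun✓ 2324:Fri 2328:Wed 2332:Mon 2336:Sat 2340:Thu 2344:Tue 2348:Sun✓ 2352:Fri 2356:Wed 2360:Mon 2364:Sat 2368:Thu 2372:Tue 2376:Sun✓ 2380:Fri 2384:Wed
Sunday: 2320, 2348, 2376 → 3.

3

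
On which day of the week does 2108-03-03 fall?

January 1, 2108 is a Sunday.
March 3 is day 63 of the year, i.e. 62 days after Jan 1.
62 mod 7 = 6, so advance 6 weekdays from Sunday: Saturday.

Saturday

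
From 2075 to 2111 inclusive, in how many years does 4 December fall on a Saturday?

6

Track 4 December's weekday year by year (advancing +1, or +2 across a Feb 29):
  2075: Wed  2076: Fri (+2)  2077: Sat (+1) ✓  2078: Sun (+1)  2079: Mon (+1)
  2080: Wed (+2)  2081: Thu (+1)  2082: Fri (+1)  2083: Sat (+1) ✓  2084: Mon (+2)
  2085: Tue (+1)  2086: Wed (+1)  2087: Thu (+1)  2088: Sat (+2) ✓  … (9 more years) …
  2098: Thu (+1)  2099: Fri (+1)  2100: Sat (+1) ✓  2101: Sun (+1)  2102: Mon (+1)
  2103: Tue (+1)  2104: Thu (+2)  2105: Fri (+1)  2106: Sat (+1) ✓  2107: Sun (+1)
  2108: Tue (+2)  2109: Wed (+1)  2110: Thu (+1)  2111: Fri (+1)
Saturday years: 2077, 2083, 2088, 2094, 2100, 2106 — 6 in total.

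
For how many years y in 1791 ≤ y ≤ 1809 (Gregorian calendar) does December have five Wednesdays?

7

December has 31 days; it has five Wednesdays when Wednesday falls among the first (month-length − 28) days — i.e. when December 1 is one of Wednesday/Tuesday/Monday.
December 1 by year: 1791:Thu 1792:Sat 1793:Sun 1794:Mon✓ 1795:Tue✓ 1796:Thu 1797:Fri 1798:Sat 1799:Sun 1800:Mon✓ 1801:Tue✓ 1802:Wed✓ 1803:Thu 1804:Sat 1805:Sun 1806:Mon✓ 1807:Tue✓ 1808:Thu 1809:Fri
Years with five Wednesdays: 1794, 1795, 1800, 1801, 1802, 1806, 1807 → 7.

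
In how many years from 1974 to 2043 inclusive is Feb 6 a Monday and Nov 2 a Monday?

Check each year's weekday for Feb 6 and Nov 2:
  1974: Wed/Sat  1975: Thu/Sun  1976: Fri/Tue  1977: Sun/Wed  1978: Mon/Thu  1979: Tue/Fri  1980: Wed/Sun  1981: Fri/Mon  1982: Sat/Tue  1983: Sun/Wed  1984: Mon/Fri  1985: Wed/Sat  1986: Thu/Sun  1987: Fri/Mon  …(42 more)…  2030: Wed/Sat  2031: Thu/Sun  2032: Fri/Tue  2033: Sun/Wed  2034: Mon/Thu  2035: Tue/Fri  2036: Wed/Sun  2037: Fri/Mon  2038: Sat/Tue  2039: Sun/Wed  2040: Mon/Fri  2041: Wed/Sat  2042: Thu/Sun  2043: Fri/Mon
Both conditions hold in: no year — 0.

0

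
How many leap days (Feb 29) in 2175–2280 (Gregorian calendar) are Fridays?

3

Leap years in 2175–2280: 26 of them.
Feb 29 weekday advances by 5 (mod 7) from one leap year to the next four years later (or differs when a century non-leap intervenes).
Leap-day weekdays: 2176:Thu 2180:Tue 2184:Sun 2188:Fri✓ 2192:Wed 2196:Mon 2204:Wed 2208:Mon 2212:Sat 2216:Thu 2220:Tue 2224:Sun 2228:Fri✓ 2232:Wed 2236:Mon 2240:Sat 2244:Thu 2248:Tue 2252:Sun 2256:Fri✓ 2260:Wed 2264:Mon 2268:Sat 2272:Thu 2276:Tue 2280:Sun
Friday: 2188, 2228, 2256 → 3.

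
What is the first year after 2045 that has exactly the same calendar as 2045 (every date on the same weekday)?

2051

Two years share a calendar iff Jan 1 falls on the same weekday and both are leap or both are common. 2045: Jan 1 is Sunday, common year.
2046: Jan 1 Monday, common
2047: Jan 1 Tuesday, common
2048: Jan 1 Wednesday, leap
2049: Jan 1 Friday, common
2050: Jan 1 Saturday, common
2051: Jan 1 Sunday, common
2051 matches on both conditions.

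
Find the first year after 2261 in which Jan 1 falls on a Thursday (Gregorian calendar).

2263

Jan 1 advances by 2 weekdays after a leap year and by 1 after a common year.
2261: Jan 1 is Tuesday.
2262: Wednesday
2263: Thursday
2263 begins on a Thursday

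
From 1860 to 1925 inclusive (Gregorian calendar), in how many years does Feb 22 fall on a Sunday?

Track Feb 22's weekday year by year (advancing +1, or +2 across a Feb 29):
  1860: Wed  1861: Fri (+2)  1862: Sat (+1)  1863: Sun (+1) ✓  1864: Mon (+1)
  1865: Wed (+2)  1866: Thu (+1)  1867: Fri (+1)  1868: Sat (+1)  1869: Mon (+2)
  1870: Tue (+1)  1871: Wed (+1)  1872: Thu (+1)  1873: Sat (+2)  … (38 more years) …
  1912: Thu (+1)  1913: Sat (+2)  1914: Sun (+1) ✓  1915: Mon (+1)  1916: Tue (+1)
  1917: Thu (+2)  1918: Fri (+1)  1919: Sat (+1)  1920: Sun (+1) ✓  1921: Tue (+2)
  1922: Wed (+1)  1923: Thu (+1)  1924: Fri (+1)  1925: Sun (+2) ✓
Sunday years: 1863, 1874, 1880, 1885, 1891, 1903, 1914, 1920, 1925 — 9 in total.

9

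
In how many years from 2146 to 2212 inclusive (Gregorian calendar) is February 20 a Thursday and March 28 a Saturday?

2

Check each year's weekday for February 20 and March 28:
  2146: Sun/Mon  2147: Mon/Tue  2148: Tue/Thu  2149: Thu/Fri  2150: Fri/Sat  2151: Sat/Sun  2152: Sun/Tue  2153: Tue/Wed  2154: Wed/Thu  2155: Thu/Fri  2156: Fri/Sun  2157: Sun/Mon  2158: Mon/Tue  2159: Tue/Wed  …(39 more)…  2199: Wed/Thu  2200: Thu/Fri  2201: Fri/Sat  2202: Sat/Sun  2203: Sun/Mon  2204: Mon/Wed  2205: Wed/Thu  2206: Thu/Fri  2207: Fri/Sat  2208: Sat/Mon  2209: Mon/Tue  2210: Tue/Wed  2211: Wed/Thu  2212: Thu/Sat ✓
Both conditions hold in: 2172, 2212 — 2.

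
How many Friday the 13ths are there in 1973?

Check the 13th of each month of 1973: Jan 13: Sat, Feb 13: Tue, Mar 13: Tue, Apr 13: Fri, May 13: Sun, Jun 13: Wed, Jul 13: Fri, Aug 13: Mon, Sep 13: Thu, Oct 13: Sat, Nov 13: Tue, Dec 13: Thu.
Friday occurs in April, July — 2 months.

2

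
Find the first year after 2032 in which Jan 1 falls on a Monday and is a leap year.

Jan 1 advances by 2 weekdays after a leap year and by 1 after a common year.
2032: Jan 1 is Thursday (leap).
2033: Saturday
2034: Sunday
2035: Monday
2036: Tuesday (leap)
2037: Thursday
2038: Friday
2039: Saturday
2040: Sunday (leap)
2041: Tuesday
2042: Wednesday
2043: Thursday
2044: Friday (leap)
2045: Sunday
2046: Monday
2047: Tuesday
2048: Wednesday (leap)
2049: Friday
2050: Saturday
2051: Sunday
2052: Monday (leap)
2052 begins on a Monday and is a leap year.

2052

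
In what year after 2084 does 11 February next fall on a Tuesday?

From one year to the next, a fixed date's weekday advances by 1, or by 2 when a Feb 29 lies between the two dates.
2084: February 11 is Friday.
2085: Sunday (+2)
2086: Monday (+1)
2087: Tuesday (+1)
11 February falls on a Tuesday in 2087.

2087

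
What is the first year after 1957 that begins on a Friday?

1960

Jan 1 advances by 2 weekdays after a leap year and by 1 after a common year.
1957: Jan 1 is Tuesday.
1958: Wednesday
1959: Thursday
1960: Friday (leap)
1960 begins on a Friday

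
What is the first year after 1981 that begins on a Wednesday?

Jan 1 advances by 2 weekdays after a leap year and by 1 after a common year.
1981: Jan 1 is Thursday.
1982: Friday
1983: Saturday
1984: Sunday (leap)
1985: Tuesday
1986: Wednesday
1986 begins on a Wednesday

1986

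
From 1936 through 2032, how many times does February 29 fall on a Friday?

3

Leap years in 1936–2032: 25 of them.
Feb 29 weekday advances by 5 (mod 7) from one leap year to the next four years later (or differs when a century non-leap intervenes).
Leap-day weekdays: 1936:Sat 1940:Thu 1944:Tue 1948:Sun 1952:Fri✓ 1956:Wed 1960:Mon 1964:Sat 1968:Thu 1972:Tue 1976:Sun 1980:Fri✓ 1984:Wed 1988:Mon 1992:Sat 1996:Thu 2000:Tue 2004:Sun 2008:Fri✓ 2012:Wed 2016:Mon 2020:Sat 2024:Thu 2028:Tue 2032:Sun
Friday: 1952, 1980, 2008 → 3.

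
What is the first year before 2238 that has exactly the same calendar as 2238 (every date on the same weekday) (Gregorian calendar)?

Two years share a calendar iff Jan 1 falls on the same weekday and both are leap or both are common. 2238: Jan 1 is Monday, common year.
2237: Jan 1 Sunday, common
2236: Jan 1 Friday, leap
2235: Jan 1 Thursday, common
2234: Jan 1 Wednesday, common
2233: Jan 1 Tuesday, common
2232: Jan 1 Sunday, leap
2231: Jan 1 Saturday, common
2230: Jan 1 Friday, common
2229: Jan 1 Thursday, common
2228: Jan 1 Tuesday, leap
2227: Jan 1 Monday, common
2227 matches on both conditions.

2227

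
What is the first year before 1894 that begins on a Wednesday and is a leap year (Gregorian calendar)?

1868

Jan 1 advances by 2 weekdays after a leap year and by 1 after a common year.
1894: Jan 1 is Monday.
1893: Sunday
1892: Friday (leap)
1891: Thursday
1890: Wednesday
1889: Tuesday
1888: Sunday (leap)
1887: Saturday
1886: Friday
1885: Thursday
1884: Tuesday (leap)
1883: Monday
1882: Sunday
1881: Saturday
1880: Thursday (leap)
1879: Wednesday
1878: Tuesday
1877: Monday
1876: Saturday (leap)
1875: Friday
1874: Thursday
1873: Wednesday
1872: Monday (leap)
1871: Sunday
1870: Saturday
1869: Friday
1868: Wednesday (leap)
1868 begins on a Wednesday and is a leap year.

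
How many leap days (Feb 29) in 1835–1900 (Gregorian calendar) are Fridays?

Leap years in 1835–1900: 16 of them.
Feb 29 weekday advances by 5 (mod 7) from one leap year to the next four years later (or differs when a century non-leap intervenes).
Leap-day weekdays: 1836:Mon 1840:Sat 1844:Thu 1848:Tue 1852:Sun 1856:Fri✓ 1860:Wed 1864:Mon 1868:Sat 1872:Thu 1876:Tue 1880:Sun 1884:Fri✓ 1888:Wed 1892:Mon 1896:Sat
Friday: 1856, 1884 → 2.

2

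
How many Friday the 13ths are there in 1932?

1

Check the 13th of each month of 1932: Jan 13: Wed, Feb 13: Sat, Mar 13: Sun, Apr 13: Wed, May 13: Fri, Jun 13: Mon, Jul 13: Wed, Aug 13: Sat, Sep 13: Tue, Oct 13: Thu, Nov 13: Sun, Dec 13: Tue.
Friday occurs in May — 1 month.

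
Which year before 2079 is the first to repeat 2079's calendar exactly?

Two years share a calendar iff Jan 1 falls on the same weekday and both are leap or both are common. 2079: Jan 1 is Sunday, common year.
2078: Jan 1 Saturday, common
2077: Jan 1 Friday, common
2076: Jan 1 Wednesday, leap
2075: Jan 1 Tuesday, common
2074: Jan 1 Monday, common
2073: Jan 1 Sunday, common
2073 matches on both conditions.

2073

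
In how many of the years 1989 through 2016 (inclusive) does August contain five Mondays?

August has 31 days; it has five Mondays when Monday falls among the first (month-length − 28) days — i.e. when August 1 is one of Monday/Sunday/Saturday.
August 1 by year: 1989:Tue 1990:Wed 1991:Thu 1992:Sat✓ 1993:Sun✓ 1994:Mon✓ 1995:Tue 1996:Thu 1997:Fri 1998:Sat✓ 1999:Sun✓ 2000:Tue 2001:Wed 2002:Thu 2003:Fri 2004:Sun✓ 2005:Mon✓ 2006:Tue 2007:Wed 2008:Fri 2009:Sat✓ 2010:Sun✓ 2011:Mon✓ 2012:Wed 2013:Thu 2014:Fri 2015:Sat✓ 2016:Mon✓
Years with five Mondays: 1992, 1993, 1994, 1998, 1999, 2004, 2005, 2009, 2010, 2011, 2015, 2016 → 12.

12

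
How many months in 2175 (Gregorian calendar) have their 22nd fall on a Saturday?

2

Check the 22nd of each month of 2175: Jan 22: Sun, Feb 22: Wed, Mar 22: Wed, Apr 22: Sat, May 22: Mon, Jun 22: Thu, Jul 22: Sat, Aug 22: Tue, Sep 22: Fri, Oct 22: Sun, Nov 22: Wed, Dec 22: Fri.
Saturday occurs in April, July — 2 months.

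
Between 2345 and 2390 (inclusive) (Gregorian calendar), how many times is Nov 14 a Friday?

Track Nov 14's weekday year by year (advancing +1, or +2 across a Feb 29):
  2345: Wed  2346: Thu (+1)  2347: Fri (+1) ✓  2348: Sun (+2)  2349: Mon (+1)
  2350: Tue (+1)  2351: Wed (+1)  2352: Fri (+2) ✓  2353: Sat (+1)  2354: Sun (+1)
  2355: Mon (+1)  2356: Wed (+2)  2357: Thu (+1)  2358: Fri (+1) ✓  … (18 more years) …
  2377: Mon (+1)  2378: Tue (+1)  2379: Wed (+1)  2380: Fri (+2) ✓  2381: Sat (+1)
  2382: Sun (+1)  2383: Mon (+1)  2384: Wed (+2)  2385: Thu (+1)  2386: Fri (+1) ✓
  2387: Sat (+1)  2388: Mon (+2)  2389: Tue (+1)  2390: Wed (+1)
Friday years: 2347, 2352, 2358, 2369, 2375, 2380, 2386 — 7 in total.

7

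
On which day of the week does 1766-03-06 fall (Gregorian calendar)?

January 1, 1766 is a Wednesday.
March 6 is day 65 of the year, i.e. 64 days after Jan 1.
64 mod 7 = 1, so advance 1 weekday from Wednesday: Thursday.

Thursday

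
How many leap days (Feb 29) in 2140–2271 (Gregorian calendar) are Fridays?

Leap years in 2140–2271: 32 of them.
Feb 29 weekday advances by 5 (mod 7) from one leap year to the next four years later (or differs when a century non-leap intervenes).
Leap-day weekdays: 2140:Mon 2144:Sat 2148:Thu 2152:Tue 2156:Sun 2160:Fri✓ 2164:Wed 2168:Mon 2172:Sat 2176:Thu 2180:Tue 2184:Sun 2188:Fri✓ …(6 more)… 2220:Tue 2224:Sun 2228:Fri✓ 2232:Wed 2236:Mon 2240:Sat 2244:Thu 2248:Tue 2252:Sun 2256:Fri✓ 2260:Wed 2264:Mon 2268:Sat
Friday: 2160, 2188, 2228, 2256 → 4.

4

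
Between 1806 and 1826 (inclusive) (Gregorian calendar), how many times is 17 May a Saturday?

3

Track 17 May's weekday year by year (advancing +1, or +2 across a Feb 29):
  1806: Sat ✓  1807: Sun (+1)  1808: Tue (+2)  1809: Wed (+1)  1810: Thu (+1)
  1811: Fri (+1)  1812: Sun (+2)  1813: Mon (+1)  1814: Tue (+1)  1815: Wed (+1)
  1816: Fri (+2)  1817: Sat (+1) ✓  1818: Sun (+1)  1819: Mon (+1)  1820: Wed (+2)
  1821: Thu (+1)  1822: Fri (+1)  1823: Sat (+1) ✓  1824: Mon (+2)  1825: Tue (+1)
  1826: Wed (+1)
Saturday years: 1806, 1817, 1823 — 3 in total.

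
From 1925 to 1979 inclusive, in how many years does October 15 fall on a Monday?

Track October 15's weekday year by year (advancing +1, or +2 across a Feb 29):
  1925: Thu  1926: Fri (+1)  1927: Sat (+1)  1928: Mon (+2) ✓  1929: Tue (+1)
  1930: Wed (+1)  1931: Thu (+1)  1932: Sat (+2)  1933: Sun (+1)  1934: Mon (+1) ✓
  1935: Tue (+1)  1936: Thu (+2)  1937: Fri (+1)  1938: Sat (+1)  … (27 more years) …
  1966: Sat (+1)  1967: Sun (+1)  1968: Tue (+2)  1969: Wed (+1)  1970: Thu (+1)
  1971: Fri (+1)  1972: Sun (+2)  1973: Mon (+1) ✓  1974: Tue (+1)  1975: Wed (+1)
  1976: Fri (+2)  1977: Sat (+1)  1978: Sun (+1)  1979: Mon (+1) ✓
Monday years: 1928, 1934, 1945, 1951, 1956, 1962, 1973, 1979 — 8 in total.

8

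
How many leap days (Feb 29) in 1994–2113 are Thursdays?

4

Leap years in 1994–2113: 29 of them.
Feb 29 weekday advances by 5 (mod 7) from one leap year to the next four years later (or differs when a century non-leap intervenes).
Leap-day weekdays: 1996:Thu✓ 2000:Tue 2004:Sun 2008:Fri 2012:Wed 2016:Mon 2020:Sat 2024:Thu✓ 2028:Tue 2032:Sun 2036:Fri 2040:Wed 2044:Mon …(3 more)… 2060:Sun 2064:Fri 2068:Wed 2072:Mon 2076:Sat 2080:Thu✓ 2084:Tue 2088:Sun 2092:Fri 2096:Wed 2104:Fri 2108:Wed 2112:Mon
Thursday: 1996, 2024, 2052, 2080 → 4.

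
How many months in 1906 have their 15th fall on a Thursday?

3

Check the 15th of each month of 1906: Jan 15: Mon, Feb 15: Thu, Mar 15: Thu, Apr 15: Sun, May 15: Tue, Jun 15: Fri, Jul 15: Sun, Aug 15: Wed, Sep 15: Sat, Oct 15: Mon, Nov 15: Thu, Dec 15: Sat.
Thursday occurs in February, March, November — 3 months.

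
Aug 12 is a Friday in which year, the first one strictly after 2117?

From one year to the next, a fixed date's weekday advances by 1, or by 2 when a Feb 29 lies between the two dates.
2117: August 12 is Thursday.
2118: Friday (+1)
Aug 12 falls on a Friday in 2118.

2118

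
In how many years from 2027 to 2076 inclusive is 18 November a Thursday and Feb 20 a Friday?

2

Check each year's weekday for 18 November and Feb 20:
  2027: Thu/Sat  2028: Sat/Sun  2029: Sun/Tue  2030: Mon/Wed  2031: Tue/Thu  2032: Thu/Fri ✓  2033: Fri/Sun  2034: Sat/Mon  2035: Sun/Tue  2036: Tue/Wed  2037: Wed/Fri  2038: Thu/Sat  2039: Fri/Sun  2040: Sun/Mon  …(22 more)…  2063: Sun/Tue  2064: Tue/Wed  2065: Wed/Fri  2066: Thu/Sat  2067: Fri/Sun  2068: Sun/Mon  2069: Mon/Wed  2070: Tue/Thu  2071: Wed/Fri  2072: Fri/Sat  2073: Sat/Mon  2074: Sun/Tue  2075: Mon/Wed  2076: Wed/Thu
Both conditions hold in: 2032, 2060 — 2.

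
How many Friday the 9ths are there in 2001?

3

Check the 9th of each month of 2001: Jan 9: Tue, Feb 9: Fri, Mar 9: Fri, Apr 9: Mon, May 9: Wed, Jun 9: Sat, Jul 9: Mon, Aug 9: Thu, Sep 9: Sun, Oct 9: Tue, Nov 9: Fri, Dec 9: Sun.
Friday occurs in February, March, November — 3 months.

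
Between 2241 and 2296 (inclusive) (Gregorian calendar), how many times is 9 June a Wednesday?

8

Track 9 June's weekday year by year (advancing +1, or +2 across a Feb 29):
  2241: Wed ✓  2242: Thu (+1)  2243: Fri (+1)  2244: Sun (+2)  2245: Mon (+1)
  2246: Tue (+1)  2247: Wed (+1) ✓  2248: Fri (+2)  2249: Sat (+1)  2250: Sun (+1)
  2251: Mon (+1)  2252: Wed (+2) ✓  2253: Thu (+1)  2254: Fri (+1)  … (28 more years) …
  2283: Sat (+1)  2284: Mon (+2)  2285: Tue (+1)  2286: Wed (+1) ✓  2287: Thu (+1)
  2288: Sat (+2)  2289: Sun (+1)  2290: Mon (+1)  2291: Tue (+1)  2292: Thu (+2)
  2293: Fri (+1)  2294: Sat (+1)  2295: Sun (+1)  2296: Tue (+2)
Wednesday years: 2241, 2247, 2252, 2258, 2269, 2275, 2280, 2286 — 8 in total.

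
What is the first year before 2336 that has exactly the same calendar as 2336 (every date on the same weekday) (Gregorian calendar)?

Two years share a calendar iff Jan 1 falls on the same weekday and both are leap or both are common. 2336: Jan 1 is Wednesday, leap year.
2335: Jan 1 Tuesday, common
2334: Jan 1 Monday, common
2333: Jan 1 Sunday, common
2332: Jan 1 Friday, leap
2331: Jan 1 Thursday, common
2330: Jan 1 Wednesday, common
2329: Jan 1 Tuesday, common
2328: Jan 1 Sunday, leap
2327: Jan 1 Saturday, common
2326: Jan 1 Friday, common
2325: Jan 1 Thursday, common
2324: Jan 1 Tuesday, leap
2323: Jan 1 Monday, common
2322: Jan 1 Sunday, common
2321: Jan 1 Saturday, common
2320: Jan 1 Thursday, leap
2319: Jan 1 Wednesday, common
2318: Jan 1 Tuesday, common
2317: Jan 1 Monday, common
2316: Jan 1 Saturday, leap
2315: Jan 1 Friday, common
2314: Jan 1 Thursday, common
2313: Jan 1 Wednesday, common
2312: Jan 1 Monday, leap
2311: Jan 1 Sunday, common
2310: Jan 1 Saturday, common
2309: Jan 1 Friday, common
2308: Jan 1 Wednesday, leap
2308 matches on both conditions.

2308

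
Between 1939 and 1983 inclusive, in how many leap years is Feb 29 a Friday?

Leap years in 1939–1983: 11 of them.
Feb 29 weekday advances by 5 (mod 7) from one leap year to the next four years later (or differs when a century non-leap intervenes).
Leap-day weekdays: 1940:Thu 1944:Tue 1948:Sun 1952:Fri✓ 1956:Wed 1960:Mon 1964:Sat 1968:Thu 1972:Tue 1976:Sun 1980:Fri✓
Friday: 1952, 1980 → 2.

2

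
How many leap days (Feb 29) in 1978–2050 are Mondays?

Leap years in 1978–2050: 18 of them.
Feb 29 weekday advances by 5 (mod 7) from one leap year to the next four years later (or differs when a century non-leap intervenes).
Leap-day weekdays: 1980:Fri 1984:Wed 1988:Mon✓ 1992:Sat 1996:Thu 2000:Tue 2004:Sun 2008:Fri 2012:Wed 2016:Mon✓ 2020:Sat 2024:Thu 2028:Tue 2032:Sun 2036:Fri 2040:Wed 2044:Mon✓ 2048:Sat
Monday: 1988, 2016, 2044 → 3.

3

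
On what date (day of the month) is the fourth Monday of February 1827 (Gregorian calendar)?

26

February 1, 1827 is a Thursday, so the first Monday is the 5th.
The fourth Monday is 5 + 21 = 26.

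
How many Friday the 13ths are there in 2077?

1

Check the 13th of each month of 2077: Jan 13: Wed, Feb 13: Sat, Mar 13: Sat, Apr 13: Tue, May 13: Thu, Jun 13: Sun, Jul 13: Tue, Aug 13: Fri, Sep 13: Mon, Oct 13: Wed, Nov 13: Sat, Dec 13: Mon.
Friday occurs in August — 1 month.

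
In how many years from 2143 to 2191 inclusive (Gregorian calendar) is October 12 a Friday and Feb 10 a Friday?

Check each year's weekday for October 12 and Feb 10:
  2143: Sat/Sun  2144: Mon/Mon  2145: Tue/Wed  2146: Wed/Thu  2147: Thu/Fri  2148: Sat/Sat  2149: Sun/Mon  2150: Mon/Tue  2151: Tue/Wed  2152: Thu/Thu  2153: Fri/Sat  2154: Sat/Sun  2155: Sun/Mon  2156: Tue/Tue  …(21 more)…  2178: Mon/Tue  2179: Tue/Wed  2180: Thu/Thu  2181: Fri/Sat  2182: Sat/Sun  2183: Sun/Mon  2184: Tue/Tue  2185: Wed/Thu  2186: Thu/Fri  2187: Fri/Sat  2188: Sun/Sun  2189: Mon/Tue  2190: Tue/Wed  2191: Wed/Thu
Both conditions hold in: 2164 — 1.

1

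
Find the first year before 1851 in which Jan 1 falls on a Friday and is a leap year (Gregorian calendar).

Jan 1 advances by 2 weekdays after a leap year and by 1 after a common year.
1851: Jan 1 is Wednesday.
1850: Tuesday
1849: Monday
1848: Saturday (leap)
1847: Friday
1846: Thursday
1845: Wednesday
1844: Monday (leap)
1843: Sunday
1842: Saturday
1841: Friday
1840: Wednesday (leap)
1839: Tuesday
1838: Monday
1837: Sunday
1836: Friday (leap)
1836 begins on a Friday and is a leap year.

1836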